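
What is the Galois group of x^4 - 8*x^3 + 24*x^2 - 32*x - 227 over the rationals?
The polynomial is an irreducible quartic over Q and its discriminant is -3673320192, which is not a perfect square, so the Galois group is not contained in A_4. The resolvent cubic y^3 - 24*y^2 + 1164*y - 8288 has exactly one rational root, so the Galois group is C_4 or D_4. The quartic remains irreducible over Q(sqrt(disc)), so the group is D_4.

D_4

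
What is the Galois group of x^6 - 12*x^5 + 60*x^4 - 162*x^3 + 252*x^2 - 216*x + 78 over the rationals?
S_3 x S_3 (also written G36-)

The polynomial f is an irreducible sextic over Q, so G = Gal(f/Q) is one of the 16 transitive subgroups 6T1, ..., 6T16 of S_6. The discriminant of f is 5038848, which is not a perfect square, so G is not contained in A_6. The transitive groups of degree 6 not contained in A_6 are: C_6 (6T1, order 6), S_3 (6T2, order 6), D_6 (6T3, order 12), C_3 x S_3 (6T5, order 18), A_4 x C_2 (6T6, order 24), S_4 (6T8, order 24), S_3 x S_3 (6T9, order 36), S_4 x C_2 (6T11, order 48), (S_3 x S_3) : C_2 (6T13, order 72), PGL(2,5) (6T14, order 120), S_6 (6T16, order 720). By Dedekind's theorem, for a prime p not dividing disc(f) the degrees of the irreducible factors of f mod p form the cycle type of an element of G. Factoring f modulo the 23 such primes p <= 97 (skipping 2, 3, which divide the discriminant), each new pattern first appears at: mod 5: f = (x^6 + 3x^5 + 3x^3 + 2x^2 + 4x + 3), pattern 6; mod 11: f = (x + 1)(x + 3)(x^2 + 2x + 6)(x^2 + 4x + 8), pattern 2+2+1+1; mod 13: f = (x)(x + 3)(x + 4)(x^3 + 7x^2 + 12x + 8), pattern 3+1+1+1; mod 31: f = (x^2 + 4x + 12)(x^2 + 5x + 28)(x^2 + 10x + 3), pattern 2+2+2; mod 97: f = (x^3 + 91x^2 + 12x + 1)(x^3 + 91x^2 + 12x + 78), pattern 3+3. No other pattern occurs in this range, so the set of observed cycle types is {6, 2+2+1+1, 3+1+1+1, 2+2+2, 3+3}. The candidates containing elements of all these cycle types are S_3 x S_3 (6T9) of order 36, (S_3 x S_3) : C_2 (6T13) of order 72, S_6 (6T16) of order 720; the others are excluded. The observed types are precisely the cycle types that occur in S_3 x S_3 (6T9) (apart from the identity). Each of the other remaining candidates has further cycle types, and by the Chebotarev density theorem the matching factorization patterns would occur for a proportion of primes equal to their share of the group: (S_3 x S_3) : C_2 (6T13) additionally contains elements of type 4+2, 3+2+1, 2+1+1+1+1 (36 of its 72 elements, about 50% of primes); S_6 (6T16) additionally contains elements of type 5+1, 4+2, 4+1+1, 3+2+1, 2+1+1+1+1 (459 of its 720 elements, about 64% of primes). None of the 23 primes tested shows any such pattern (for each of these groups the chance of that is below 10^-4), which rules them out. Hence G = S_3 x S_3 (6T9), of order 36.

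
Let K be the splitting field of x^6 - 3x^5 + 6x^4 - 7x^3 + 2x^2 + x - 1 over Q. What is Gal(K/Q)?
The polynomial f is an irreducible sextic over Q, so G = Gal(f/Q) is one of the 16 transitive subgroups 6T1, ..., 6T16 of S_6. The discriminant of f is 810448, which is not a perfect square, so G is not contained in A_6. The transitive groups of degree 6 not contained in A_6 are: C_6 (6T1, order 6), S_3 (6T2, order 6), D_6 (6T3, order 12), C_3 x S_3 (6T5, order 18), A_4 x C_2 (6T6, order 24), S_4 (6T8, order 24), S_3 x S_3 (6T9, order 36), S_4 x C_2 (6T11, order 48), (S_3 x S_3) : C_2 (6T13, order 72), PGL(2,5) (6T14, order 120), S_6 (6T16, order 720). By Dedekind's theorem, for a prime p not dividing disc(f) the degrees of the irreducible factors of f mod p form the cycle type of an element of G. Factoring f modulo the 22 such primes p <= 89 (skipping 2, 37, which divide the discriminant), each new pattern first appears at: mod 3: f = (x^3 + x^2 + x + 2)(x^3 + 2x^2 + 1), pattern 3+3; mod 5: f = (x^2 + 3)(x^2 + 3x + 4)(x^2 + 4x + 2), pattern 2+2+2; mod 17: f = (x + 1)(x + 15)(x^4 + 15x^3 + 6x^2 + 12x + 9), pattern 4+1+1; mod 67: f = (x + 4)(x + 62)(x^2 + 66x + 40)(x^2 + 66x + 50), pattern 2+2+1+1. No other pattern occurs in this range, so the set of observed cycle types is {3+3, 2+2+2, 4+1+1, 2+2+1+1}. The candidates containing elements of all these cycle types are S_4 (6T8) of order 24, S_4 x C_2 (6T11) of order 48, PGL(2,5) (6T14) of order 120, S_6 (6T16) of order 720; the others are excluded. The observed types are precisely the cycle types that occur in S_4 (6T8) (apart from the identity). Each of the other remaining candidates has further cycle types, and by the Chebotarev density theorem the matching factorization patterns would occur for a proportion of primes equal to their share of the group: S_4 x C_2 (6T11) additionally contains elements of type 6, 4+2, 2+1+1+1+1 (17 of its 48 elements, about 35% of primes); PGL(2,5) (6T14) additionally contains elements of type 6, 5+1 (44 of its 120 elements, about 37% of primes); S_6 (6T16) additionally contains elements of type 6, 5+1, 4+2, 3+2+1, 3+1+1+1, 2+1+1+1+1 (529 of its 720 elements, about 73% of primes). None of the 22 primes tested shows any such pattern (for each of these groups the chance of that is below 10^-4), which rules them out. Hence G = S_4 (6T8), of order 24.

S_4 (order 24)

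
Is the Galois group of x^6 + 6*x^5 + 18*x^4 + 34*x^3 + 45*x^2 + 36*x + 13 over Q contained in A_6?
The polynomial is irreducible of degree 6 over Q. Its discriminant is -16003008, which is not a perfect square. A Galois group lies in the alternating group exactly when the discriminant is a square in Q, so the Galois group (PGL(2,5)) is not contained in A_6.

No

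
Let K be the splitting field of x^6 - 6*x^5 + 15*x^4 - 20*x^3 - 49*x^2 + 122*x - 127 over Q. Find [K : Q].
24

The degree of the splitting field over Q equals the order of the Galois group, so first determine the group. The polynomial f is an irreducible sextic over Q, so G = Gal(f/Q) is one of the 16 transitive subgroups 6T1, ..., 6T16 of S_6. The discriminant of f is 3603718079512576 = 60030976^2, a perfect square, so G is contained in A_6. The transitive groups of degree 6 contained in A_6 are: A_4 (6T4, order 12), S_4 (6T7, order 24), (C_3 x C_3) : C_4 (6T10, order 36), PSL(2,5) (6T12, order 60), A_6 (6T15, order 360). By Dedekind's theorem, for a prime p not dividing disc(f) the degrees of the irreducible factors of f mod p form the cycle type of an element of G. Factoring f modulo the 79 such primes p <= 419 (skipping 2, 229, which divide the discriminant), each new pattern first appears at: mod 3: f = (x^3 + x^2 + 2)(x^3 + 2x^2 + x + 1), pattern 3+3; mod 7: f = (x^2 + 5x + 3)(x^4 + 3x^3 + 4x^2 + 2), pattern 4+2; mod 23: f = (x + 4)(x + 17)(x^2 + 2)(x^2 + 19x + 6), pattern 2+2+1+1; mod 193: f = (x + 6)(x + 12)(x + 18)(x + 173)(x + 179)(x + 185), pattern 1+1+1+1+1+1. No other pattern occurs in this range, so the set of observed cycle types is {3+3, 4+2, 2+2+1+1, 1+1+1+1+1+1}. The candidates containing elements of all these cycle types are S_4 (6T7) of order 24, (C_3 x C_3) : C_4 (6T10) of order 36, A_6 (6T15) of order 360; the others are excluded. The observed types are precisely the cycle types that occur in S_4 (6T7). Each of the other remaining candidates has further cycle types, and by the Chebotarev density theorem the matching factorization patterns would occur for a proportion of primes equal to their share of the group: (C_3 x C_3) : C_4 (6T10) additionally contains elements of type 3+1+1+1 (4 of its 36 elements, about 11% of primes); A_6 (6T15) additionally contains elements of type 5+1, 3+1+1+1 (184 of its 360 elements, about 51% of primes). None of the 79 primes tested shows any such pattern (for each of these groups the chance of that is below 10^-4), which rules them out. Hence G = S_4 (6T7), of order 24. The Galois group S_4 (6T7) has order 24, so the splitting field has degree 24 over Q.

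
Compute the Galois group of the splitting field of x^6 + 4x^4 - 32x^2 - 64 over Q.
A_4 (order 12)

The polynomial f is an irreducible sextic over Q, so G = Gal(f/Q) is one of the 16 transitive subgroups 6T1, ..., 6T16 of S_6. The discriminant of f is 164995463643136 = 12845056^2, a perfect square, so G is contained in A_6. The transitive groups of degree 6 contained in A_6 are: A_4 (6T4, order 12), S_4 (6T7, order 24), (C_3 x C_3) : C_4 (6T10, order 36), PSL(2,5) (6T12, order 60), A_6 (6T15, order 360). By Dedekind's theorem, for a prime p not dividing disc(f) the degrees of the irreducible factors of f mod p form the cycle type of an element of G. Factoring f modulo the 33 such primes p <= 149 (skipping 2, 7, which divide the discriminant), each new pattern first appears at: mod 3: f = (x^3 + 2x + 1)(x^3 + 2x + 2), pattern 3+3; mod 13: f = (x + 1)(x + 12)(x^2 + 7)(x^2 + 11), pattern 2+2+1+1. No other pattern occurs in this range, so the set of observed cycle types is {3+3, 2+2+1+1}. The candidates containing elements of all these cycle types are A_4 (6T4) of order 12, S_4 (6T7) of order 24, (C_3 x C_3) : C_4 (6T10) of order 36, PSL(2,5) (6T12) of order 60, A_6 (6T15) of order 360; the others are excluded. The observed types are precisely the cycle types that occur in A_4 (6T4) (apart from the identity). Each of the other remaining candidates has further cycle types, and by the Chebotarev density theorem the matching factorization patterns would occur for a proportion of primes equal to their share of the group: S_4 (6T7) additionally contains elements of type 4+2 (6 of its 24 elements, about 25% of primes); (C_3 x C_3) : C_4 (6T10) additionally contains elements of type 4+2, 3+1+1+1 (22 of its 36 elements, about 61% of primes); PSL(2,5) (6T12) additionally contains elements of type 5+1 (24 of its 60 elements, about 40% of primes); A_6 (6T15) additionally contains elements of type 5+1, 4+2, 3+1+1+1 (274 of its 360 elements, about 76% of primes). None of the 33 primes tested shows any such pattern (for each of these groups the chance of that is below 10^-4), which rules them out. Hence G = A_4 (6T4), of order 12.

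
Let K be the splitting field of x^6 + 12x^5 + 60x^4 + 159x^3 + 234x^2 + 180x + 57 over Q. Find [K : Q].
The degree of the splitting field over Q equals the order of the Galois group, so first determine the group. The polynomial f is an irreducible sextic over Q, so G = Gal(f/Q) is one of the 16 transitive subgroups 6T1, ..., 6T16 of S_6. The discriminant of f is -19683, which is not a perfect square, so G is not contained in A_6. The transitive groups of degree 6 not contained in A_6 are: C_6 (6T1, order 6), S_3 (6T2, order 6), D_6 (6T3, order 12), C_3 x S_3 (6T5, order 18), A_4 x C_2 (6T6, order 24), S_4 (6T8, order 24), S_3 x S_3 (6T9, order 36), S_4 x C_2 (6T11, order 48), (S_3 x S_3) : C_2 (6T13, order 72), PGL(2,5) (6T14, order 120), S_6 (6T16, order 720). By Dedekind's theorem, for a prime p not dividing disc(f) the degrees of the irreducible factors of f mod p form the cycle type of an element of G. Factoring f modulo the 37 such primes p <= 163 (skipping 3, which divides the discriminant), each new pattern first appears at: mod 2: f = (x^6 + x^3 + 1), pattern 6; mod 7: f = (x^3 + 6x^2 + 5x + 3)(x^3 + 6x^2 + 5x + 5), pattern 3+3; mod 17: f = (x^2 + 14)(x^2 + x + 16)(x^2 + 11x + 2), pattern 2+2+2; mod 19: f = (x)(x + 6)(x + 7)(x + 8)(x + 11)(x + 18), pattern 1+1+1+1+1+1. No other pattern occurs in this range, so the set of observed cycle types is {6, 3+3, 2+2+2, 1+1+1+1+1+1}. The candidates containing elements of all these cycle types are C_6 (6T1) of order 6, D_6 (6T3) of order 12, C_3 x S_3 (6T5) of order 18, A_4 x C_2 (6T6) of order 24, S_3 x S_3 (6T9) of order 36, S_4 x C_2 (6T11) of order 48, (S_3 x S_3) : C_2 (6T13) of order 72, PGL(2,5) (6T14) of order 120, S_6 (6T16) of order 720; the others are excluded. The observed types are precisely the cycle types that occur in C_6 (6T1). Each of the other remaining candidates has further cycle types, and by the Chebotarev density theorem the matching factorization patterns would occur for a proportion of primes equal to their share of the group: D_6 (6T3) additionally contains elements of type 2+2+1+1 (3 of its 12 elements, about 25% of primes); C_3 x S_3 (6T5) additionally contains elements of type 3+1+1+1 (4 of its 18 elements, about 22% of primes); A_4 x C_2 (6T6) additionally contains elements of type 2+2+1+1, 2+1+1+1+1 (6 of its 24 elements, about 25% of primes); S_3 x S_3 (6T9) additionally contains elements of type 3+1+1+1, 2+2+1+1 (13 of its 36 elements, about 36% of primes); S_4 x C_2 (6T11) additionally contains elements of type 4+2, 4+1+1, 2+2+1+1, 2+1+1+1+1 (24 of its 48 elements, about 50% of primes); (S_3 x S_3) : C_2 (6T13) additionally contains elements of type 4+2, 3+2+1, 3+1+1+1, 2+2+1+1, 2+1+1+1+1 (49 of its 72 elements, about 68% of primes); PGL(2,5) (6T14) additionally contains elements of type 5+1, 4+1+1, 2+2+1+1 (69 of its 120 elements, about 58% of primes); S_6 (6T16) additionally contains elements of type 5+1, 4+2, 4+1+1, 3+2+1, 3+1+1+1, 2+2+1+1, 2+1+1+1+1 (544 of its 720 elements, about 76% of primes). None of the 37 primes tested shows any such pattern (for each of these groups the chance of that is below 10^-4), which rules them out. Hence G = C_6 (6T1), of order 6. The Galois group C_6 (6T1) has order 6, so the splitting field has degree 6 over Q.

6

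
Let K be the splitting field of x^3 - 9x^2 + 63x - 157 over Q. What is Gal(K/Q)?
S_3 (order 6)

The polynomial is an irreducible cubic over Q and its discriminant is -199692, which is not a perfect square. For an irreducible cubic, a non-square discriminant gives Galois group S_3.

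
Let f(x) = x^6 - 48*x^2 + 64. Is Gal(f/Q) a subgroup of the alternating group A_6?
The polynomial is irreducible of degree 6 over Q. Its discriminant is -450868486864896, which is not a perfect square. A Galois group lies in the alternating group exactly when the discriminant is a square in Q, so the Galois group (A_4 x C_2) is not contained in A_6.

No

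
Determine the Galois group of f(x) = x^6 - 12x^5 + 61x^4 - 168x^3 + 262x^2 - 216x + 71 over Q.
A_4 (also written A4)

The polynomial f is an irreducible sextic over Q, so G = Gal(f/Q) is one of the 16 transitive subgroups 6T1, ..., 6T16 of S_6. The discriminant of f is 153664 = 392^2, a perfect square, so G is contained in A_6. The transitive groups of degree 6 contained in A_6 are: A_4 (6T4, order 12), S_4 (6T7, order 24), (C_3 x C_3) : C_4 (6T10, order 36), PSL(2,5) (6T12, order 60), A_6 (6T15, order 360). By Dedekind's theorem, for a prime p not dividing disc(f) the degrees of the irreducible factors of f mod p form the cycle type of an element of G. Factoring f modulo the 33 such primes p <= 149 (skipping 2, 7, which divide the discriminant), each new pattern first appears at: mod 3: f = (x^3 + 2x + 1)(x^3 + 2x + 2), pattern 3+3; mod 13: f = (x + 4)(x + 5)(x^2 + 9x + 9)(x^2 + 9x + 10), pattern 2+2+1+1. No other pattern occurs in this range, so the set of observed cycle types is {3+3, 2+2+1+1}. The candidates containing elements of all these cycle types are A_4 (6T4) of order 12, S_4 (6T7) of order 24, (C_3 x C_3) : C_4 (6T10) of order 36, PSL(2,5) (6T12) of order 60, A_6 (6T15) of order 360; the others are excluded. The observed types are precisely the cycle types that occur in A_4 (6T4) (apart from the identity). Each of the other remaining candidates has further cycle types, and by the Chebotarev density theorem the matching factorization patterns would occur for a proportion of primes equal to their share of the group: S_4 (6T7) additionally contains elements of type 4+2 (6 of its 24 elements, about 25% of primes); (C_3 x C_3) : C_4 (6T10) additionally contains elements of type 4+2, 3+1+1+1 (22 of its 36 elements, about 61% of primes); PSL(2,5) (6T12) additionally contains elements of type 5+1 (24 of its 60 elements, about 40% of primes); A_6 (6T15) additionally contains elements of type 5+1, 4+2, 3+1+1+1 (274 of its 360 elements, about 76% of primes). None of the 33 primes tested shows any such pattern (for each of these groups the chance of that is below 10^-4), which rules them out. Hence G = A_4 (6T4), of order 12.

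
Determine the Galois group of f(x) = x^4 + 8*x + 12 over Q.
The polynomial is an irreducible quartic over Q and its discriminant is 331776 = 576^2, a perfect square, so the Galois group is contained in A_4. The resolvent cubic y^3 - 48*y - 64 is irreducible over Q. An irreducible resolvent with square discriminant gives A_4.

A_4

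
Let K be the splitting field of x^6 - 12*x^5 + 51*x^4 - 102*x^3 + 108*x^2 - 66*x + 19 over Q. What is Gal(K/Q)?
A_4 x C_2

The polynomial f is an irreducible sextic over Q, so G = Gal(f/Q) is one of the 16 transitive subgroups 6T1, ..., 6T16 of S_6. The discriminant of f is -151585344, which is not a perfect square, so G is not contained in A_6. The transitive groups of degree 6 not contained in A_6 are: C_6 (6T1, order 6), S_3 (6T2, order 6), D_6 (6T3, order 12), C_3 x S_3 (6T5, order 18), A_4 x C_2 (6T6, order 24), S_4 (6T8, order 24), S_3 x S_3 (6T9, order 36), S_4 x C_2 (6T11, order 48), (S_3 x S_3) : C_2 (6T13, order 72), PGL(2,5) (6T14, order 120), S_6 (6T16, order 720). By Dedekind's theorem, for a prime p not dividing disc(f) the degrees of the irreducible factors of f mod p form the cycle type of an element of G. Factoring f modulo the 33 such primes p <= 151 (skipping 2, 3, 19, which divide the discriminant), each new pattern first appears at: mod 5: f = (x^3 + x + 1)(x^3 + 3x^2 + 4), pattern 3+3; mod 7: f = (x^6 + 2x^5 + 2x^4 + 3x^3 + 3x^2 + 4x + 5), pattern 6; mod 17: f = (x + 10)(x + 14)(x^2 + 5x + 14)(x^2 + 10x + 14), pattern 2+2+1+1; mod 71: f = (x^2 + 7x + 70)(x^2 + 17x + 64)(x^2 + 35x + 23), pattern 2+2+2; mod 107: f = (x + 13)(x + 41)(x + 77)(x + 89)(x^2 + 89x + 73), pattern 2+1+1+1+1. No other pattern occurs in this range, so the set of observed cycle types is {3+3, 6, 2+2+1+1, 2+2+2, 2+1+1+1+1}. The candidates containing elements of all these cycle types are A_4 x C_2 (6T6) of order 24, S_4 x C_2 (6T11) of order 48, (S_3 x S_3) : C_2 (6T13) of order 72, S_6 (6T16) of order 720; the others are excluded. The observed types are precisely the cycle types that occur in A_4 x C_2 (6T6) (apart from the identity). Each of the other remaining candidates has further cycle types, and by the Chebotarev density theorem the matching factorization patterns would occur for a proportion of primes equal to their share of the group: S_4 x C_2 (6T11) additionally contains elements of type 4+2, 4+1+1 (12 of its 48 elements, about 25% of primes); (S_3 x S_3) : C_2 (6T13) additionally contains elements of type 4+2, 3+2+1, 3+1+1+1 (34 of its 72 elements, about 47% of primes); S_6 (6T16) additionally contains elements of type 5+1, 4+2, 4+1+1, 3+2+1, 3+1+1+1 (484 of its 720 elements, about 67% of primes). None of the 33 primes tested shows any such pattern (for each of these groups the chance of that is below 10^-4), which rules them out. Hence G = A_4 x C_2 (6T6), of order 24.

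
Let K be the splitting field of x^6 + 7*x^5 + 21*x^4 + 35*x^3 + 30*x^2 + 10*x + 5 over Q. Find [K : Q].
36

The degree of the splitting field over Q equals the order of the Galois group, so first determine the group. The polynomial f is an irreducible sextic over Q, so G = Gal(f/Q) is one of the 16 transitive subgroups 6T1, ..., 6T16 of S_6. The discriminant of f is 525625 = 725^2, a perfect square, so G is contained in A_6. The transitive groups of degree 6 contained in A_6 are: A_4 (6T4, order 12), S_4 (6T7, order 24), (C_3 x C_3) : C_4 (6T10, order 36), PSL(2,5) (6T12, order 60), A_6 (6T15, order 360). By Dedekind's theorem, for a prime p not dividing disc(f) the degrees of the irreducible factors of f mod p form the cycle type of an element of G. Factoring f modulo the 19 such primes p <= 73 (skipping 5, 29, which divide the discriminant), each new pattern first appears at: mod 2: f = (x^2 + x + 1)(x^4 + x + 1), pattern 4+2; mod 11: f = (x^3 + 2x + 2)(x^3 + 7x^2 + 8x + 8), pattern 3+3; mod 19: f = (x + 12)(x + 13)(x^2 + 6x + 10)(x^2 + 14x + 12), pattern 2+2+1+1; mod 61: f = (x + 29)(x + 36)(x + 43)(x^3 + 21x^2 + 14x + 14), pattern 3+1+1+1. No other pattern occurs in this range, so the set of observed cycle types is {4+2, 3+3, 2+2+1+1, 3+1+1+1}. The candidates containing elements of all these cycle types are (C_3 x C_3) : C_4 (6T10) of order 36, A_6 (6T15) of order 360; the others are excluded. The observed types are precisely the cycle types that occur in (C_3 x C_3) : C_4 (6T10) (apart from the identity). Each of the other remaining candidates has further cycle types, and by the Chebotarev density theorem the matching factorization patterns would occur for a proportion of primes equal to their share of the group: A_6 (6T15) additionally contains elements of type 5+1 (144 of its 360 elements, about 40% of primes). None of the 19 primes tested shows any such pattern (for each of these groups the chance of that is below 10^-4), which rules them out. Hence G = (C_3 x C_3) : C_4 (6T10), of order 36. The Galois group (C_3 x C_3) : C_4 (6T10) has order 36, so the splitting field has degree 36 over Q.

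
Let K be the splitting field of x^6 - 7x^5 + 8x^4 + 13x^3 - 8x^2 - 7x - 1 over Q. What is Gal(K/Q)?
S_3 (also written S3)

The polynomial f is an irreducible sextic over Q, so G = Gal(f/Q) is one of the 16 transitive subgroups 6T1, ..., 6T16 of S_6. The discriminant of f is 324179200, which is not a perfect square, so G is not contained in A_6. The transitive groups of degree 6 not contained in A_6 are: C_6 (6T1, order 6), S_3 (6T2, order 6), D_6 (6T3, order 12), C_3 x S_3 (6T5, order 18), A_4 x C_2 (6T6, order 24), S_4 (6T8, order 24), S_3 x S_3 (6T9, order 36), S_4 x C_2 (6T11, order 48), (S_3 x S_3) : C_2 (6T13, order 72), PGL(2,5) (6T14, order 120), S_6 (6T16, order 720). By Dedekind's theorem, for a prime p not dividing disc(f) the degrees of the irreducible factors of f mod p form the cycle type of an element of G. Factoring f modulo the 23 such primes p <= 101 (skipping 2, 5, 37, which divide the discriminant), each new pattern first appears at: mod 3: f = (x^3 + 2x + 2)(x^3 + 2x^2 + 1), pattern 3+3; mod 13: f = (x^2 + 4x + 2)(x^2 + 4x + 12)(x^2 + 11x + 7), pattern 2+2+2; mod 67: f = (x + 12)(x + 39)(x + 42)(x + 45)(x + 59)(x + 64), pattern 1+1+1+1+1+1. No other pattern occurs in this range, so the set of observed cycle types is {3+3, 2+2+2, 1+1+1+1+1+1}. The candidates containing elements of all these cycle types are C_6 (6T1) of order 6, S_3 (6T2) of order 6, D_6 (6T3) of order 12, C_3 x S_3 (6T5) of order 18, A_4 x C_2 (6T6) of order 24, S_4 (6T8) of order 24, S_3 x S_3 (6T9) of order 36, S_4 x C_2 (6T11) of order 48, (S_3 x S_3) : C_2 (6T13) of order 72, PGL(2,5) (6T14) of order 120, S_6 (6T16) of order 720; the others are excluded. The observed types are precisely the cycle types that occur in S_3 (6T2). Each of the other remaining candidates has further cycle types, and by the Chebotarev density theorem the matching factorization patterns would occur for a proportion of primes equal to their share of the group: C_6 (6T1) additionally contains elements of type 6 (2 of its 6 elements, about 33% of primes); D_6 (6T3) additionally contains elements of type 6, 2+2+1+1 (5 of its 12 elements, about 42% of primes); C_3 x S_3 (6T5) additionally contains elements of type 6, 3+1+1+1 (10 of its 18 elements, about 56% of primes); A_4 x C_2 (6T6) additionally contains elements of type 6, 2+2+1+1, 2+1+1+1+1 (14 of its 24 elements, about 58% of primes); S_4 (6T8) additionally contains elements of type 4+1+1, 2+2+1+1 (9 of its 24 elements, about 38% of primes); S_3 x S_3 (6T9) additionally contains elements of type 6, 3+1+1+1, 2+2+1+1 (25 of its 36 elements, about 69% of primes); S_4 x C_2 (6T11) additionally contains elements of type 6, 4+2, 4+1+1, 2+2+1+1, 2+1+1+1+1 (32 of its 48 elements, about 67% of primes); (S_3 x S_3) : C_2 (6T13) additionally contains elements of type 6, 4+2, 3+2+1, 3+1+1+1, 2+2+1+1, 2+1+1+1+1 (61 of its 72 elements, about 85% of primes); PGL(2,5) (6T14) additionally contains elements of type 6, 5+1, 4+1+1, 2+2+1+1 (89 of its 120 elements, about 74% of primes); S_6 (6T16) additionally contains elements of type 6, 5+1, 4+2, 4+1+1, 3+2+1, 3+1+1+1, 2+2+1+1, 2+1+1+1+1 (664 of its 720 elements, about 92% of primes). None of the 23 primes tested shows any such pattern (for each of these groups the chance of that is below 10^-4), which rules them out. Hence G = S_3 (6T2), of order 6.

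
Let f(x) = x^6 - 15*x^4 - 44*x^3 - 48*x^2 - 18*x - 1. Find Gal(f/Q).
The polynomial f is an irreducible sextic over Q, so G = Gal(f/Q) is one of the 16 transitive subgroups 6T1, ..., 6T16 of S_6. The discriminant of f is -6561000000, which is not a perfect square, so G is not contained in A_6. The transitive groups of degree 6 not contained in A_6 are: C_6 (6T1, order 6), S_3 (6T2, order 6), D_6 (6T3, order 12), C_3 x S_3 (6T5, order 18), A_4 x C_2 (6T6, order 24), S_4 (6T8, order 24), S_3 x S_3 (6T9, order 36), S_4 x C_2 (6T11, order 48), (S_3 x S_3) : C_2 (6T13, order 72), PGL(2,5) (6T14, order 120), S_6 (6T16, order 720). By Dedekind's theorem, for a prime p not dividing disc(f) the degrees of the irreducible factors of f mod p form the cycle type of an element of G. Factoring f modulo the 33 such primes p <= 151 (skipping 2, 3, 5, which divide the discriminant), each new pattern first appears at: mod 7: f = (x^6 + 6x^4 + 5x^3 + x^2 + 3x + 6), pattern 6; mod 13: f = (x^3 + 5x^2 + 6x + 11)(x^3 + 8x^2 + 4x + 7), pattern 3+3; mod 17: f = (x + 3)(x + 8)(x^2 + 9x + 4)(x^2 + 14x + 3), pattern 2+2+1+1; mod 19: f = (x + 2)(x + 3)(x + 4)(x + 15)(x^2 + 14x + 1), pattern 2+1+1+1+1; mod 71: f = (x^2 + 11x + 51)(x^2 + 21x + 66)(x^2 + 39x + 22), pattern 2+2+2. No other pattern occurs in this range, so the set of observed cycle types is {6, 3+3, 2+2+1+1, 2+1+1+1+1, 2+2+2}. The candidates containing elements of all these cycle types are A_4 x C_2 (6T6) of order 24, S_4 x C_2 (6T11) of order 48, (S_3 x S_3) : C_2 (6T13) of order 72, S_6 (6T16) of order 720; the others are excluded. The observed types are precisely the cycle types that occur in A_4 x C_2 (6T6) (apart from the identity). Each of the other remaining candidates has further cycle types, and by the Chebotarev density theorem the matching factorization patterns would occur for a proportion of primes equal to their share of the group: S_4 x C_2 (6T11) additionally contains elements of type 4+2, 4+1+1 (12 of its 48 elements, about 25% of primes); (S_3 x S_3) : C_2 (6T13) additionally contains elements of type 4+2, 3+2+1, 3+1+1+1 (34 of its 72 elements, about 47% of primes); S_6 (6T16) additionally contains elements of type 5+1, 4+2, 4+1+1, 3+2+1, 3+1+1+1 (484 of its 720 elements, about 67% of primes). None of the 33 primes tested shows any such pattern (for each of these groups the chance of that is below 10^-4), which rules them out. Hence G = A_4 x C_2 (6T6), of order 24.

6T6: A_4 x C_2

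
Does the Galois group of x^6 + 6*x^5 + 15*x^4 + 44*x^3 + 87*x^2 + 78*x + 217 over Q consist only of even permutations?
The polynomial is irreducible of degree 6 over Q. Its discriminant is -190210142896128, which is not a perfect square. A Galois group lies in the alternating group exactly when the discriminant is a square in Q, so the Galois group (C_3 x S_3) is not contained in A_6.

No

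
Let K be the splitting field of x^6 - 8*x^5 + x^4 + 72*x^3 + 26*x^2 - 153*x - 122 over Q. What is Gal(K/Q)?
The polynomial f is an irreducible sextic over Q, so G = Gal(f/Q) is one of the 16 transitive subgroups 6T1, ..., 6T16 of S_6. The discriminant of f is 30991489 = 5567^2, a perfect square, so G is contained in A_6. The transitive groups of degree 6 contained in A_6 are: A_4 (6T4, order 12), S_4 (6T7, order 24), (C_3 x C_3) : C_4 (6T10, order 36), PSL(2,5) (6T12, order 60), A_6 (6T15, order 360). By Dedekind's theorem, for a prime p not dividing disc(f) the degrees of the irreducible factors of f mod p form the cycle type of an element of G. Factoring f modulo the 21 such primes p <= 79 (skipping 19, which divides the discriminant), each new pattern first appears at: mod 2: f = (x)(x^5 + x^3 + 1), pattern 5+1; mod 7: f = (x^3 + x^2 + 6x + 5)(x^3 + 5x^2 + 4x + 5), pattern 3+3; mod 61: f = (x)(x + 60)(x^2 + 25x + 56)(x^2 + 29x + 6), pattern 2+2+1+1. No other pattern occurs in this range, so the set of observed cycle types is {5+1, 3+3, 2+2+1+1}. The candidates containing elements of all these cycle types are PSL(2,5) (6T12) of order 60, A_6 (6T15) of order 360; the others are excluded. The observed types are precisely the cycle types that occur in PSL(2,5) (6T12) (apart from the identity). Each of the other remaining candidates has further cycle types, and by the Chebotarev density theorem the matching factorization patterns would occur for a proportion of primes equal to their share of the group: A_6 (6T15) additionally contains elements of type 4+2, 3+1+1+1 (130 of its 360 elements, about 36% of primes). None of the 21 primes tested shows any such pattern (for each of these groups the chance of that is below 10^-4), which rules them out. Hence G = PSL(2,5) (6T12), of order 60.

PSL(2,5) (also written A5(6))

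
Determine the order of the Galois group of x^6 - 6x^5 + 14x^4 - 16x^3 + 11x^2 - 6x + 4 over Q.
The degree of the splitting field over Q equals the order of the Galois group, so first determine the group. The polynomial f is an irreducible sextic over Q, so G = Gal(f/Q) is one of the 16 transitive subgroups 6T1, ..., 6T16 of S_6. The discriminant of f is -5120000, which is not a perfect square, so G is not contained in A_6. The transitive groups of degree 6 not contained in A_6 are: C_6 (6T1, order 6), S_3 (6T2, order 6), D_6 (6T3, order 12), C_3 x S_3 (6T5, order 18), A_4 x C_2 (6T6, order 24), S_4 (6T8, order 24), S_3 x S_3 (6T9, order 36), S_4 x C_2 (6T11, order 48), (S_3 x S_3) : C_2 (6T13, order 72), PGL(2,5) (6T14, order 120), S_6 (6T16, order 720). By Dedekind's theorem, for a prime p not dividing disc(f) the degrees of the irreducible factors of f mod p form the cycle type of an element of G. Factoring f modulo the 22 such primes p <= 89 (skipping 2, 5, which divide the discriminant), each new pattern first appears at: mod 3: f = (x^3 + x^2 + x + 2)(x^3 + 2x^2 + 2x + 2), pattern 3+3; mod 7: f = (x^2 + 4x + 1)(x^2 + 5x + 3)(x^2 + 6x + 6), pattern 2+2+2; mod 13: f = (x + 3)(x + 8)(x^4 + 9x^3 + 8x^2 + 5x + 11), pattern 4+1+1; mod 43: f = (x + 11)(x + 30)(x^2 + 41x + 5)(x^2 + 41x + 11), pattern 2+2+1+1. No other pattern occurs in this range, so the set of observed cycle types is {3+3, 2+2+2, 4+1+1, 2+2+1+1}. The candidates containing elements of all these cycle types are S_4 (6T8) of order 24, S_4 x C_2 (6T11) of order 48, PGL(2,5) (6T14) of order 120, S_6 (6T16) of order 720; the others are excluded. The observed types are precisely the cycle types that occur in S_4 (6T8) (apart from the identity). Each of the other remaining candidates has further cycle types, and by the Chebotarev density theorem the matching factorization patterns would occur for a proportion of primes equal to their share of the group: S_4 x C_2 (6T11) additionally contains elements of type 6, 4+2, 2+1+1+1+1 (17 of its 48 elements, about 35% of primes); PGL(2,5) (6T14) additionally contains elements of type 6, 5+1 (44 of its 120 elements, about 37% of primes); S_6 (6T16) additionally contains elements of type 6, 5+1, 4+2, 3+2+1, 3+1+1+1, 2+1+1+1+1 (529 of its 720 elements, about 73% of primes). None of the 22 primes tested shows any such pattern (for each of these groups the chance of that is below 10^-4), which rules them out. Hence G = S_4 (6T8), of order 24. The Galois group S_4 (6T8) has order 24, so the splitting field has degree 24 over Q.

24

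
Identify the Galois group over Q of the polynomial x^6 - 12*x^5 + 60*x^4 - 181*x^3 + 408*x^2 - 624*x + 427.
The polynomial f is an irreducible sextic over Q, so G = Gal(f/Q) is one of the 16 transitive subgroups 6T1, ..., 6T16 of S_6. The discriminant of f is -2573642648187, which is not a perfect square, so G is not contained in A_6. The transitive groups of degree 6 not contained in A_6 are: C_6 (6T1, order 6), S_3 (6T2, order 6), D_6 (6T3, order 12), C_3 x S_3 (6T5, order 18), A_4 x C_2 (6T6, order 24), S_4 (6T8, order 24), S_3 x S_3 (6T9, order 36), S_4 x C_2 (6T11, order 48), (S_3 x S_3) : C_2 (6T13, order 72), PGL(2,5) (6T14, order 120), S_6 (6T16, order 720). By Dedekind's theorem, for a prime p not dividing disc(f) the degrees of the irreducible factors of f mod p form the cycle type of an element of G. Factoring f modulo the 26 such primes p <= 127 (skipping 3, 13, 17, 41, 43, which divide the discriminant), each new pattern first appears at: mod 2: f = (x^6 + x^3 + 1), pattern 6; mod 7: f = (x)(x^2 + 4x + 5)(x^3 + 5x^2 + 4), pattern 3+2+1; mod 11: f = (x^2 + 5x + 10)(x^4 + 5x^3 + 3x^2 + 7x + 2), pattern 4+2; mod 31: f = (x + 6)(x + 25)(x^2 + 9x + 15)(x^2 + 10x + 22), pattern 2+2+1+1; mod 61: f = (x)(x + 10)(x + 27)(x + 52)(x^2 + 21x + 23), pattern 2+1+1+1+1; mod 97: f = (x + 22)(x + 33)(x + 88)(x^3 + 39x^2 + 72x + 46), pattern 3+1+1+1; mod 113: f = (x^2 + 42x + 108)(x^2 + 71x + 44)(x^2 + 101x + 90), pattern 2+2+2; mod 127: f = (x^3 + 43x^2 + 15x + 65)(x^3 + 72x^2 + 124x + 73), pattern 3+3. No other pattern occurs in this range, so the set of observed cycle types is {6, 3+2+1, 4+2, 2+2+1+1, 2+1+1+1+1, 3+1+1+1, 2+2+2, 3+3}. The candidates containing elements of all these cycle types are (S_3 x S_3) : C_2 (6T13) of order 72, S_6 (6T16) of order 720; the others are excluded. The observed types are precisely the cycle types that occur in (S_3 x S_3) : C_2 (6T13) (apart from the identity). Each of the other remaining candidates has further cycle types, and by the Chebotarev density theorem the matching factorization patterns would occur for a proportion of primes equal to their share of the group: S_6 (6T16) additionally contains elements of type 5+1, 4+1+1 (234 of its 720 elements, about 32% of primes). None of the 26 primes tested shows any such pattern (for each of these groups the chance of that is below 10^-4), which rules them out. Hence G = (S_3 x S_3) : C_2 (6T13), of order 72.

6T13: (S_3 x S_3) : C_2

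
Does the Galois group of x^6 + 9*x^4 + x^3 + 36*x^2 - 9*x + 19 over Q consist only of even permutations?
No

The polynomial is irreducible of degree 6 over Q. Its discriminant is -2811252050883, which is not a perfect square. A Galois group lies in the alternating group exactly when the discriminant is a square in Q, so the Galois group (C_6) is not contained in A_6.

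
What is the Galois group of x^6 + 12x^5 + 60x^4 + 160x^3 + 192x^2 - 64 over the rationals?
6T6: A_4 x C_2

The polynomial f is an irreducible sextic over Q, so G = Gal(f/Q) is one of the 16 transitive subgroups 6T1, ..., 6T16 of S_6. The discriminant of f is -450868486864896, which is not a perfect square, so G is not contained in A_6. The transitive groups of degree 6 not contained in A_6 are: C_6 (6T1, order 6), S_3 (6T2, order 6), D_6 (6T3, order 12), C_3 x S_3 (6T5, order 18), A_4 x C_2 (6T6, order 24), S_4 (6T8, order 24), S_3 x S_3 (6T9, order 36), S_4 x C_2 (6T11, order 48), (S_3 x S_3) : C_2 (6T13, order 72), PGL(2,5) (6T14, order 120), S_6 (6T16, order 720). By Dedekind's theorem, for a prime p not dividing disc(f) the degrees of the irreducible factors of f mod p form the cycle type of an element of G. Factoring f modulo the 33 such primes p <= 149 (skipping 2, 3, which divide the discriminant), each new pattern first appears at: mod 5: f = (x^3 + x + 4)(x^3 + 2x^2 + 4x + 4), pattern 3+3; mod 7: f = (x^6 + 5x^5 + 4x^4 + 6x^3 + 3x^2 + 6), pattern 6; mod 17: f = (x + 1)(x + 3)(x^2 + 4x + 10)(x^2 + 4x + 16), pattern 2+2+1+1; mod 19: f = (x + 5)(x + 8)(x + 15)(x + 18)(x^2 + 4x + 11), pattern 2+1+1+1+1; mod 71: f = (x^2 + 4x + 33)(x^2 + 4x + 53)(x^2 + 4x + 68), pattern 2+2+2. No other pattern occurs in this range, so the set of observed cycle types is {3+3, 6, 2+2+1+1, 2+1+1+1+1, 2+2+2}. The candidates containing elements of all these cycle types are A_4 x C_2 (6T6) of order 24, S_4 x C_2 (6T11) of order 48, (S_3 x S_3) : C_2 (6T13) of order 72, S_6 (6T16) of order 720; the others are excluded. The observed types are precisely the cycle types that occur in A_4 x C_2 (6T6) (apart from the identity). Each of the other remaining candidates has further cycle types, and by the Chebotarev density theorem the matching factorization patterns would occur for a proportion of primes equal to their share of the group: S_4 x C_2 (6T11) additionally contains elements of type 4+2, 4+1+1 (12 of its 48 elements, about 25% of primes); (S_3 x S_3) : C_2 (6T13) additionally contains elements of type 4+2, 3+2+1, 3+1+1+1 (34 of its 72 elements, about 47% of primes); S_6 (6T16) additionally contains elements of type 5+1, 4+2, 4+1+1, 3+2+1, 3+1+1+1 (484 of its 720 elements, about 67% of primes). None of the 33 primes tested shows any such pattern (for each of these groups the chance of that is below 10^-4), which rules them out. Hence G = A_4 x C_2 (6T6), of order 24.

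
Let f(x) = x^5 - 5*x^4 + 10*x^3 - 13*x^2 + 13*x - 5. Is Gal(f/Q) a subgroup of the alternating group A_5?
Yes

The polynomial is irreducible of degree 5 over Q. Its discriminant is 55225 = 235^2, a perfect square. A Galois group lies in the alternating group exactly when the discriminant is a square in Q, so the Galois group (D_5) is contained in A_5.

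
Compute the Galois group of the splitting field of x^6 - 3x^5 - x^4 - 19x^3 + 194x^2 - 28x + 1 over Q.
(C_3 x C_3) : C_4

The polynomial f is an irreducible sextic over Q, so G = Gal(f/Q) is one of the 16 transitive subgroups 6T1, ..., 6T16 of S_6. The discriminant of f is 598116723780625 = 24456425^2, a perfect square, so G is contained in A_6. The transitive groups of degree 6 contained in A_6 are: A_4 (6T4, order 12), S_4 (6T7, order 24), (C_3 x C_3) : C_4 (6T10, order 36), PSL(2,5) (6T12, order 60), A_6 (6T15, order 360). By Dedekind's theorem, for a prime p not dividing disc(f) the degrees of the irreducible factors of f mod p form the cycle type of an element of G. Factoring f modulo the 21 such primes p <= 101 (skipping 5, 7, 29, 61, 79, which divide the discriminant), each new pattern first appears at: mod 2: f = (x^2 + x + 1)(x^4 + x + 1), pattern 4+2; mod 11: f = (x^3 + 3x^2 + 10x + 10)(x^3 + 5x^2 + 7x + 10), pattern 3+3; mod 19: f = (x + 12)(x + 14)(x^2 + 4)(x^2 + 9x + 11), pattern 2+2+1+1; mod 101: f = (x + 23)(x + 71)(x + 95)(x^3 + 10x^2 + 70x + 100), pattern 3+1+1+1. No other pattern occurs in this range, so the set of observed cycle types is {4+2, 3+3, 2+2+1+1, 3+1+1+1}. The candidates containing elements of all these cycle types are (C_3 x C_3) : C_4 (6T10) of order 36, A_6 (6T15) of order 360; the others are excluded. The observed types are precisely the cycle types that occur in (C_3 x C_3) : C_4 (6T10) (apart from the identity). Each of the other remaining candidates has further cycle types, and by the Chebotarev density theorem the matching factorization patterns would occur for a proportion of primes equal to their share of the group: A_6 (6T15) additionally contains elements of type 5+1 (144 of its 360 elements, about 40% of primes). None of the 21 primes tested shows any such pattern (for each of these groups the chance of that is below 10^-4), which rules them out. Hence G = (C_3 x C_3) : C_4 (6T10), of order 36.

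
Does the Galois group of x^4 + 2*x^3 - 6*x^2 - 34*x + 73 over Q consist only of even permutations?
Yes

The polynomial is irreducible of degree 4 over Q. Its discriminant is 41990400 = 6480^2, a perfect square. A Galois group lies in the alternating group exactly when the discriminant is a square in Q, so the Galois group (V_4) is contained in A_4.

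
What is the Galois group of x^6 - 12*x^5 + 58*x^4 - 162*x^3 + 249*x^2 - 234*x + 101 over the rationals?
6T7: S_4

The polynomial f is an irreducible sextic over Q, so G = Gal(f/Q) is one of the 16 transitive subgroups 6T1, ..., 6T16 of S_6. The discriminant of f is 87452721811456 = 9351616^2, a perfect square, so G is contained in A_6. The transitive groups of degree 6 contained in A_6 are: A_4 (6T4, order 12), S_4 (6T7, order 24), (C_3 x C_3) : C_4 (6T10, order 36), PSL(2,5) (6T12, order 60), A_6 (6T15, order 360). By Dedekind's theorem, for a prime p not dividing disc(f) the degrees of the irreducible factors of f mod p form the cycle type of an element of G. Factoring f modulo the 79 such primes p <= 419 (skipping 2, 23, which divide the discriminant), each new pattern first appears at: mod 3: f = (x^3 + x^2 + x + 2)(x^3 + 2x^2 + x + 1), pattern 3+3; mod 5: f = (x^2 + 2x + 3)(x^4 + x^3 + 3x^2 + 4x + 2), pattern 4+2; mod 19: f = (x + 1)(x + 2)(x^2 + x + 9)(x^2 + 3x + 13), pattern 2+2+1+1; mod 223: f = (x + 2)(x + 91)(x + 156)(x + 203)(x + 208)(x + 220), pattern 1+1+1+1+1+1. No other pattern occurs in this range, so the set of observed cycle types is {3+3, 4+2, 2+2+1+1, 1+1+1+1+1+1}. The candidates containing elements of all these cycle types are S_4 (6T7) of order 24, (C_3 x C_3) : C_4 (6T10) of order 36, A_6 (6T15) of order 360; the others are excluded. The observed types are precisely the cycle types that occur in S_4 (6T7). Each of the other remaining candidates has further cycle types, and by the Chebotarev density theorem the matching factorization patterns would occur for a proportion of primes equal to their share of the group: (C_3 x C_3) : C_4 (6T10) additionally contains elements of type 3+1+1+1 (4 of its 36 elements, about 11% of primes); A_6 (6T15) additionally contains elements of type 5+1, 3+1+1+1 (184 of its 360 elements, about 51% of primes). None of the 79 primes tested shows any such pattern (for each of these groups the chance of that is below 10^-4), which rules them out. Hence G = S_4 (6T7), of order 24.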